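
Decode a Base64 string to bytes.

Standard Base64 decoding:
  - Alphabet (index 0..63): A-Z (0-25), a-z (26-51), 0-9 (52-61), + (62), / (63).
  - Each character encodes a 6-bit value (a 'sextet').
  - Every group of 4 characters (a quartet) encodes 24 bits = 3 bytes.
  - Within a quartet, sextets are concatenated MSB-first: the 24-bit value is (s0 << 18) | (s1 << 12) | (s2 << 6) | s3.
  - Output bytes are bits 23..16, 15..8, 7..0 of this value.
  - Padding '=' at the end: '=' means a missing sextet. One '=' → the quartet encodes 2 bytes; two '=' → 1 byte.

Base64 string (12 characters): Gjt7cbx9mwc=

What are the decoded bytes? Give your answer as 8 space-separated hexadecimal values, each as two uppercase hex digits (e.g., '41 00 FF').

Answer: 1A 3B 7B 71 BC 7D 9B 07

Derivation:
After char 0 ('G'=6): chars_in_quartet=1 acc=0x6 bytes_emitted=0
After char 1 ('j'=35): chars_in_quartet=2 acc=0x1A3 bytes_emitted=0
After char 2 ('t'=45): chars_in_quartet=3 acc=0x68ED bytes_emitted=0
After char 3 ('7'=59): chars_in_quartet=4 acc=0x1A3B7B -> emit 1A 3B 7B, reset; bytes_emitted=3
After char 4 ('c'=28): chars_in_quartet=1 acc=0x1C bytes_emitted=3
After char 5 ('b'=27): chars_in_quartet=2 acc=0x71B bytes_emitted=3
After char 6 ('x'=49): chars_in_quartet=3 acc=0x1C6F1 bytes_emitted=3
After char 7 ('9'=61): chars_in_quartet=4 acc=0x71BC7D -> emit 71 BC 7D, reset; bytes_emitted=6
After char 8 ('m'=38): chars_in_quartet=1 acc=0x26 bytes_emitted=6
After char 9 ('w'=48): chars_in_quartet=2 acc=0x9B0 bytes_emitted=6
After char 10 ('c'=28): chars_in_quartet=3 acc=0x26C1C bytes_emitted=6
Padding '=': partial quartet acc=0x26C1C -> emit 9B 07; bytes_emitted=8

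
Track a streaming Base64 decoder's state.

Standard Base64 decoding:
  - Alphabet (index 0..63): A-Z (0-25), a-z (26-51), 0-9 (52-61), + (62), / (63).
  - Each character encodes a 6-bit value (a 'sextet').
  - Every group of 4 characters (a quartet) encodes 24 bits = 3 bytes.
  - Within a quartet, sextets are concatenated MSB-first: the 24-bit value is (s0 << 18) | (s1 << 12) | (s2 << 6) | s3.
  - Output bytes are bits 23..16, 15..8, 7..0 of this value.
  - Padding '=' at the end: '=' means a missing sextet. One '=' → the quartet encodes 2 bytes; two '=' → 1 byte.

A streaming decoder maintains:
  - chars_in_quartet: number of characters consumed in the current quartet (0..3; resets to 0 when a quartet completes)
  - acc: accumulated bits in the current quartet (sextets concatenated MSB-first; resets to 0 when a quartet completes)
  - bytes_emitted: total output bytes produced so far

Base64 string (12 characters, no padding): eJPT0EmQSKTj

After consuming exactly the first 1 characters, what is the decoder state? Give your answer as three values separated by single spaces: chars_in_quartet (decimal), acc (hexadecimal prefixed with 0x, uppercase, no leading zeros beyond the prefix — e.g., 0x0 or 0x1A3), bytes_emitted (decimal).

After char 0 ('e'=30): chars_in_quartet=1 acc=0x1E bytes_emitted=0

Answer: 1 0x1E 0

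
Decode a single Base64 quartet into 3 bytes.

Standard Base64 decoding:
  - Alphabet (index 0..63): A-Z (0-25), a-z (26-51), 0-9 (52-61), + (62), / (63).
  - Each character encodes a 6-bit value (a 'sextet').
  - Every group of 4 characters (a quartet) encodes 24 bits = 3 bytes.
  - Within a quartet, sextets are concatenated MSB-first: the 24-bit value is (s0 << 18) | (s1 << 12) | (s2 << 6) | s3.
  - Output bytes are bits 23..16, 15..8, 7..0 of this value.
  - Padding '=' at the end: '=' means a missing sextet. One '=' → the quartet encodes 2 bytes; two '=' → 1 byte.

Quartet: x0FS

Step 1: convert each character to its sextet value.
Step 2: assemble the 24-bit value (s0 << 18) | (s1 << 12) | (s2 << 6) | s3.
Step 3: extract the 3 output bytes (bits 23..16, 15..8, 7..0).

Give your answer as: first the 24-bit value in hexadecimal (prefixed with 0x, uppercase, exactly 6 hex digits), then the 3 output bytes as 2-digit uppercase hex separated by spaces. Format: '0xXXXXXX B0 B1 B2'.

Sextets: x=49, 0=52, F=5, S=18
24-bit: (49<<18) | (52<<12) | (5<<6) | 18
      = 0xC40000 | 0x034000 | 0x000140 | 0x000012
      = 0xC74152
Bytes: (v>>16)&0xFF=C7, (v>>8)&0xFF=41, v&0xFF=52

Answer: 0xC74152 C7 41 52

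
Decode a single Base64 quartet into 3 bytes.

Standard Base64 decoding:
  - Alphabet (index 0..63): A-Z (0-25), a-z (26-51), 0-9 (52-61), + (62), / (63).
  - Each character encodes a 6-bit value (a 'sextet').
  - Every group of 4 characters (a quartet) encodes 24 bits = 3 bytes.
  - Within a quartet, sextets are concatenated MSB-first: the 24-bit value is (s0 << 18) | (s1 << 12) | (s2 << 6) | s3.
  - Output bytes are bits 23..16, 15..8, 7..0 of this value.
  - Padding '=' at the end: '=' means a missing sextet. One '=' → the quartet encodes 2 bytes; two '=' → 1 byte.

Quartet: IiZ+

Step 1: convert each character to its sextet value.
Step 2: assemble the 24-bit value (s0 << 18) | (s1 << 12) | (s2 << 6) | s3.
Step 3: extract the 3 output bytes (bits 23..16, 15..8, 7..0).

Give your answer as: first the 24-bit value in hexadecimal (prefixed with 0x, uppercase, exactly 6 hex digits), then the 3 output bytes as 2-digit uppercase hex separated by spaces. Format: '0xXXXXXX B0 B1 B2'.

Sextets: I=8, i=34, Z=25, +=62
24-bit: (8<<18) | (34<<12) | (25<<6) | 62
      = 0x200000 | 0x022000 | 0x000640 | 0x00003E
      = 0x22267E
Bytes: (v>>16)&0xFF=22, (v>>8)&0xFF=26, v&0xFF=7E

Answer: 0x22267E 22 26 7E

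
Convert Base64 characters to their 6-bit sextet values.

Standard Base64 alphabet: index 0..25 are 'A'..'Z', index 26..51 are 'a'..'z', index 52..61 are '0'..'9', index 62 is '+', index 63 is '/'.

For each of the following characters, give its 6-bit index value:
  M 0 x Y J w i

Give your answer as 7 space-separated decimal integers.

'M': A..Z range, ord('M') − ord('A') = 12
'0': 0..9 range, 52 + ord('0') − ord('0') = 52
'x': a..z range, 26 + ord('x') − ord('a') = 49
'Y': A..Z range, ord('Y') − ord('A') = 24
'J': A..Z range, ord('J') − ord('A') = 9
'w': a..z range, 26 + ord('w') − ord('a') = 48
'i': a..z range, 26 + ord('i') − ord('a') = 34

Answer: 12 52 49 24 9 48 34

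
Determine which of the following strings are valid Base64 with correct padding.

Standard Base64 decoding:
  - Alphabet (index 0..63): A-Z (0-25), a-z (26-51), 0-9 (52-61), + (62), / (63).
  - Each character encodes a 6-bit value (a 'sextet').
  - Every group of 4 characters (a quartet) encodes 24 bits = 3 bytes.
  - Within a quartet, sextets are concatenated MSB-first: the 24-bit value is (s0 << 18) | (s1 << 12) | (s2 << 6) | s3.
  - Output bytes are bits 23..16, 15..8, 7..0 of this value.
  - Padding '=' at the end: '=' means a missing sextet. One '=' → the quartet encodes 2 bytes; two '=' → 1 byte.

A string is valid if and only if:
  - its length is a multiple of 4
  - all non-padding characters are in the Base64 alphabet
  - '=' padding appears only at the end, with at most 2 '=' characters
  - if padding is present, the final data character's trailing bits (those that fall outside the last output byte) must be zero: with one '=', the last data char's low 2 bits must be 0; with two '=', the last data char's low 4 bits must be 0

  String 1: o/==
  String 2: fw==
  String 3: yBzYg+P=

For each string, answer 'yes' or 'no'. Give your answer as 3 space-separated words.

Answer: no yes no

Derivation:
String 1: 'o/==' → invalid (bad trailing bits)
String 2: 'fw==' → valid
String 3: 'yBzYg+P=' → invalid (bad trailing bits)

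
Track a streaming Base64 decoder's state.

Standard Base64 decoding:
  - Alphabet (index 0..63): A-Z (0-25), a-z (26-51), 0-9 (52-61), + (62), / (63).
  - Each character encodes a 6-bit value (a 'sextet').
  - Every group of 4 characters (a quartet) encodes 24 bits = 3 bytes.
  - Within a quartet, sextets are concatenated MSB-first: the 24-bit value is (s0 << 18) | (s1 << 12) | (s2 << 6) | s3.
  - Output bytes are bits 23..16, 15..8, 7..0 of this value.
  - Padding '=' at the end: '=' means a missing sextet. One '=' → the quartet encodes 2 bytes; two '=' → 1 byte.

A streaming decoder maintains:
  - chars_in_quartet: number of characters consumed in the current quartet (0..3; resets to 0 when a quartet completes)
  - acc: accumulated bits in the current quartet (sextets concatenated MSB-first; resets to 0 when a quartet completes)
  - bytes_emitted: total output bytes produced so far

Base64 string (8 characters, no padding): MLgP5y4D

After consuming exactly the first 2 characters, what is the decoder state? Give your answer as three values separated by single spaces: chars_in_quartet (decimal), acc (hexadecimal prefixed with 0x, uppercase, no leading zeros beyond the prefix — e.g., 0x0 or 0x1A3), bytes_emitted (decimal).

After char 0 ('M'=12): chars_in_quartet=1 acc=0xC bytes_emitted=0
After char 1 ('L'=11): chars_in_quartet=2 acc=0x30B bytes_emitted=0

Answer: 2 0x30B 0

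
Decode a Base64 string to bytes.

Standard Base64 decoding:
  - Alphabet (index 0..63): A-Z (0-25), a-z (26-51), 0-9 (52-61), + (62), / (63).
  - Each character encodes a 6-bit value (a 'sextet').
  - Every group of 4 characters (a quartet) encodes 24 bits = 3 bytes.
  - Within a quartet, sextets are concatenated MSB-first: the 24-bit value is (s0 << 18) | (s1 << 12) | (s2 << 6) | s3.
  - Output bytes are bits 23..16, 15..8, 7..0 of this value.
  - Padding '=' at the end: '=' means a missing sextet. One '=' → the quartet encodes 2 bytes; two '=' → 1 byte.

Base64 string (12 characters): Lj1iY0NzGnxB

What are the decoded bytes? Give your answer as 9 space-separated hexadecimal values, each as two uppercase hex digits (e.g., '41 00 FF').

Answer: 2E 3D 62 63 43 73 1A 7C 41

Derivation:
After char 0 ('L'=11): chars_in_quartet=1 acc=0xB bytes_emitted=0
After char 1 ('j'=35): chars_in_quartet=2 acc=0x2E3 bytes_emitted=0
After char 2 ('1'=53): chars_in_quartet=3 acc=0xB8F5 bytes_emitted=0
After char 3 ('i'=34): chars_in_quartet=4 acc=0x2E3D62 -> emit 2E 3D 62, reset; bytes_emitted=3
After char 4 ('Y'=24): chars_in_quartet=1 acc=0x18 bytes_emitted=3
After char 5 ('0'=52): chars_in_quartet=2 acc=0x634 bytes_emitted=3
After char 6 ('N'=13): chars_in_quartet=3 acc=0x18D0D bytes_emitted=3
After char 7 ('z'=51): chars_in_quartet=4 acc=0x634373 -> emit 63 43 73, reset; bytes_emitted=6
After char 8 ('G'=6): chars_in_quartet=1 acc=0x6 bytes_emitted=6
After char 9 ('n'=39): chars_in_quartet=2 acc=0x1A7 bytes_emitted=6
After char 10 ('x'=49): chars_in_quartet=3 acc=0x69F1 bytes_emitted=6
After char 11 ('B'=1): chars_in_quartet=4 acc=0x1A7C41 -> emit 1A 7C 41, reset; bytes_emitted=9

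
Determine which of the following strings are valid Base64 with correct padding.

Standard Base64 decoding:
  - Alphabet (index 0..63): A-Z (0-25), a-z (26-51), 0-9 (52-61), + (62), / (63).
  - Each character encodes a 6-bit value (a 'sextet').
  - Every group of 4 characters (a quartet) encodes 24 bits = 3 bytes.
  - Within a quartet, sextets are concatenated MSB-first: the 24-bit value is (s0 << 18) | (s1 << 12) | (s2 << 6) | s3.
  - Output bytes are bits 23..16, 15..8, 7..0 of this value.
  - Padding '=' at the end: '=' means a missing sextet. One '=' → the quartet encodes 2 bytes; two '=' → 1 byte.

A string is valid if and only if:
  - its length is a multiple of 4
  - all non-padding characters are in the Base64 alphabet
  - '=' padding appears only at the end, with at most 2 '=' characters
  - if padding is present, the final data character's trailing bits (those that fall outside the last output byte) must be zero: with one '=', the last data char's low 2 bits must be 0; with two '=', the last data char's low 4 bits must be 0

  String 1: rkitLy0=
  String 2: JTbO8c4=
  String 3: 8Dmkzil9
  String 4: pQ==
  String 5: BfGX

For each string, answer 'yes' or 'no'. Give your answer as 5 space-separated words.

Answer: yes yes yes yes yes

Derivation:
String 1: 'rkitLy0=' → valid
String 2: 'JTbO8c4=' → valid
String 3: '8Dmkzil9' → valid
String 4: 'pQ==' → valid
String 5: 'BfGX' → valid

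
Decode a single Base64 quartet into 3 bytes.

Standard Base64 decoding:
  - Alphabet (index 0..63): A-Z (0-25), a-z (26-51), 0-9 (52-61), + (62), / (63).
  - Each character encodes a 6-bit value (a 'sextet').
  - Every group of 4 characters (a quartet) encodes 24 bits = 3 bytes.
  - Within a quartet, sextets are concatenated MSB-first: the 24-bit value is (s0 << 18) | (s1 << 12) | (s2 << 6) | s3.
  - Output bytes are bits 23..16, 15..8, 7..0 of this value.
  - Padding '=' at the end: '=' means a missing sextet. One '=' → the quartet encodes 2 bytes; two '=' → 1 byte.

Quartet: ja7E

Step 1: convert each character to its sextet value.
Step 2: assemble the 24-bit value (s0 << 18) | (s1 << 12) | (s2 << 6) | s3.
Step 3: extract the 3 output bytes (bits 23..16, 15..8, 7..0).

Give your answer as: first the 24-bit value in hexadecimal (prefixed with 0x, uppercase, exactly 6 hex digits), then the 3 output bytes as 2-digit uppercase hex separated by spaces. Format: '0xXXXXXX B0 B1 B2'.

Answer: 0x8DAEC4 8D AE C4

Derivation:
Sextets: j=35, a=26, 7=59, E=4
24-bit: (35<<18) | (26<<12) | (59<<6) | 4
      = 0x8C0000 | 0x01A000 | 0x000EC0 | 0x000004
      = 0x8DAEC4
Bytes: (v>>16)&0xFF=8D, (v>>8)&0xFF=AE, v&0xFF=C4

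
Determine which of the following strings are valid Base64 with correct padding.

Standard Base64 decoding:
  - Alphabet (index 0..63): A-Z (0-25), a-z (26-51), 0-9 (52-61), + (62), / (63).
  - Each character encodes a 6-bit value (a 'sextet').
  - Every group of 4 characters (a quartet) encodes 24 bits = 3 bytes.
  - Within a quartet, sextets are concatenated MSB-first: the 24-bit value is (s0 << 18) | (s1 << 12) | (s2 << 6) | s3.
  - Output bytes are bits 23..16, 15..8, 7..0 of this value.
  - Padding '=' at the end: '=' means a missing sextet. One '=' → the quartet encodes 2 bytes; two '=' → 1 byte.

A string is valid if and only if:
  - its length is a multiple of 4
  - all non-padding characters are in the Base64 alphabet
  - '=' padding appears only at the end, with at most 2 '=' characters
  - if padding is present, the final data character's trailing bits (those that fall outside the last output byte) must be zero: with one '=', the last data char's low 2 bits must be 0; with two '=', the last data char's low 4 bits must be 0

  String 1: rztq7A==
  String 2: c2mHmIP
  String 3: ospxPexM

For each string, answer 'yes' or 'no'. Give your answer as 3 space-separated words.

String 1: 'rztq7A==' → valid
String 2: 'c2mHmIP' → invalid (len=7 not mult of 4)
String 3: 'ospxPexM' → valid

Answer: yes no yes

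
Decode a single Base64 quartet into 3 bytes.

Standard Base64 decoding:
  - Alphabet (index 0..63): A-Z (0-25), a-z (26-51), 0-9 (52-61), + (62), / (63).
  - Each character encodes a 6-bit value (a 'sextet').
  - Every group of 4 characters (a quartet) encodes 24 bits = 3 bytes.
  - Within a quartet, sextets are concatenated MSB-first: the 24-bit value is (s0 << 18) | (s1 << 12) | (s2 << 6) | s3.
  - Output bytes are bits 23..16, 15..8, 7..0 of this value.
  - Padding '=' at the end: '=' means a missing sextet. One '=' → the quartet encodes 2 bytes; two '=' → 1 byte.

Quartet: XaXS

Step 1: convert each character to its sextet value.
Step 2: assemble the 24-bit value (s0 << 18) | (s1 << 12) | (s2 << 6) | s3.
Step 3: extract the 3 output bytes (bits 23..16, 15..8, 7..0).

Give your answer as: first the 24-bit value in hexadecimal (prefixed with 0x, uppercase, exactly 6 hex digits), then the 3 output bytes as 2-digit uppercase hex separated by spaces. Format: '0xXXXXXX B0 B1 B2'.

Answer: 0x5DA5D2 5D A5 D2

Derivation:
Sextets: X=23, a=26, X=23, S=18
24-bit: (23<<18) | (26<<12) | (23<<6) | 18
      = 0x5C0000 | 0x01A000 | 0x0005C0 | 0x000012
      = 0x5DA5D2
Bytes: (v>>16)&0xFF=5D, (v>>8)&0xFF=A5, v&0xFF=D2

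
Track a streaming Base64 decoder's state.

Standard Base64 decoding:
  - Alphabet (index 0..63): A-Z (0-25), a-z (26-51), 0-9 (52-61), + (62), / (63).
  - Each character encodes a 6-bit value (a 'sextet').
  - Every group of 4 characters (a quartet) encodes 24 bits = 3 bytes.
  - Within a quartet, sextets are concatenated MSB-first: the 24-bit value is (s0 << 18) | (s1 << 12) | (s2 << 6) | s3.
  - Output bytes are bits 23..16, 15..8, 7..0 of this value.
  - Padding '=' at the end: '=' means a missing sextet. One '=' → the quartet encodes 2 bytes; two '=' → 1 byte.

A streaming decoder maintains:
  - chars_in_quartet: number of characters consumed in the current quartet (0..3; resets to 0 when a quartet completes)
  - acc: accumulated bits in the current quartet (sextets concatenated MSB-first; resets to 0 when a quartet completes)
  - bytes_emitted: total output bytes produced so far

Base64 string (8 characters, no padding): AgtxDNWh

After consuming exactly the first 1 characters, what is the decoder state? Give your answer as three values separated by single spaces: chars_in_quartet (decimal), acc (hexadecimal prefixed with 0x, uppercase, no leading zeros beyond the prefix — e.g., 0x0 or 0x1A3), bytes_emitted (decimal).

After char 0 ('A'=0): chars_in_quartet=1 acc=0x0 bytes_emitted=0

Answer: 1 0x0 0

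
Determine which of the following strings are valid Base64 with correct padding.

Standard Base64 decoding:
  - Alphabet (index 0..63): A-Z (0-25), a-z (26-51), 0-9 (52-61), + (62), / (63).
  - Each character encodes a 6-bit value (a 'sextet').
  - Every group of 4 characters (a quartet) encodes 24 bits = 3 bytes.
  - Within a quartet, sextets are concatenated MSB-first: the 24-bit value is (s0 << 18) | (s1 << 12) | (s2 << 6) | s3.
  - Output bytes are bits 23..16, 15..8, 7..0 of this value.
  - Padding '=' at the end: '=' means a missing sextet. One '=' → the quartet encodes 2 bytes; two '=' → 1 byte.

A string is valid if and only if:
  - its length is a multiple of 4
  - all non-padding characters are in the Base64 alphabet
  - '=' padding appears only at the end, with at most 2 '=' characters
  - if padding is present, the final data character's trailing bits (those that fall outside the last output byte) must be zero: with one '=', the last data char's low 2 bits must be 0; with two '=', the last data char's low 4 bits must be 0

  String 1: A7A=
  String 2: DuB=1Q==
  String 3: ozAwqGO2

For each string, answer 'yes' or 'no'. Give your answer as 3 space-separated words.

String 1: 'A7A=' → valid
String 2: 'DuB=1Q==' → invalid (bad char(s): ['=']; '=' in middle)
String 3: 'ozAwqGO2' → valid

Answer: yes no yes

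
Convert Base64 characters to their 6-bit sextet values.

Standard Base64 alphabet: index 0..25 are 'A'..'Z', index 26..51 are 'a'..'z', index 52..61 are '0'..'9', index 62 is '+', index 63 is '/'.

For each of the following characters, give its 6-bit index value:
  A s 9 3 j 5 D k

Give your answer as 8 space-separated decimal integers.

Answer: 0 44 61 55 35 57 3 36

Derivation:
'A': A..Z range, ord('A') − ord('A') = 0
's': a..z range, 26 + ord('s') − ord('a') = 44
'9': 0..9 range, 52 + ord('9') − ord('0') = 61
'3': 0..9 range, 52 + ord('3') − ord('0') = 55
'j': a..z range, 26 + ord('j') − ord('a') = 35
'5': 0..9 range, 52 + ord('5') − ord('0') = 57
'D': A..Z range, ord('D') − ord('A') = 3
'k': a..z range, 26 + ord('k') − ord('a') = 36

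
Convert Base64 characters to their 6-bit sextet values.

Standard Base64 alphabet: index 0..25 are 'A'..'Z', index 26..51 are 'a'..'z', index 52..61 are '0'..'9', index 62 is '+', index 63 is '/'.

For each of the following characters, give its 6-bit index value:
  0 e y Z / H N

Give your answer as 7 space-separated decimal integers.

Answer: 52 30 50 25 63 7 13

Derivation:
'0': 0..9 range, 52 + ord('0') − ord('0') = 52
'e': a..z range, 26 + ord('e') − ord('a') = 30
'y': a..z range, 26 + ord('y') − ord('a') = 50
'Z': A..Z range, ord('Z') − ord('A') = 25
'/': index 63
'H': A..Z range, ord('H') − ord('A') = 7
'N': A..Z range, ord('N') − ord('A') = 13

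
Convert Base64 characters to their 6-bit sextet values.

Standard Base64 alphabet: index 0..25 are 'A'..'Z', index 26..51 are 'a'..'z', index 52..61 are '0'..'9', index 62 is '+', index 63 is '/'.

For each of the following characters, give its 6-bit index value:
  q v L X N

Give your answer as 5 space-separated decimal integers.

'q': a..z range, 26 + ord('q') − ord('a') = 42
'v': a..z range, 26 + ord('v') − ord('a') = 47
'L': A..Z range, ord('L') − ord('A') = 11
'X': A..Z range, ord('X') − ord('A') = 23
'N': A..Z range, ord('N') − ord('A') = 13

Answer: 42 47 11 23 13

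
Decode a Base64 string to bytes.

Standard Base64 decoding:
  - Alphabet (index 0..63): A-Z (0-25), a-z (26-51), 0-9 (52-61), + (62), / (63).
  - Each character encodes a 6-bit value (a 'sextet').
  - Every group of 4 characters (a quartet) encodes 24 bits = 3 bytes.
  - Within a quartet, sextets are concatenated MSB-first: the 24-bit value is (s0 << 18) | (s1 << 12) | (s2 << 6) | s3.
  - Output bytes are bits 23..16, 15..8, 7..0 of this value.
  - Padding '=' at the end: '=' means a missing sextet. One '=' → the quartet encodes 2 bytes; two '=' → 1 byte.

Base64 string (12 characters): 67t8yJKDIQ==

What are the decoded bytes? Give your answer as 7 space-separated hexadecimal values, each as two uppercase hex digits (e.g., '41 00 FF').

After char 0 ('6'=58): chars_in_quartet=1 acc=0x3A bytes_emitted=0
After char 1 ('7'=59): chars_in_quartet=2 acc=0xEBB bytes_emitted=0
After char 2 ('t'=45): chars_in_quartet=3 acc=0x3AEED bytes_emitted=0
After char 3 ('8'=60): chars_in_quartet=4 acc=0xEBBB7C -> emit EB BB 7C, reset; bytes_emitted=3
After char 4 ('y'=50): chars_in_quartet=1 acc=0x32 bytes_emitted=3
After char 5 ('J'=9): chars_in_quartet=2 acc=0xC89 bytes_emitted=3
After char 6 ('K'=10): chars_in_quartet=3 acc=0x3224A bytes_emitted=3
After char 7 ('D'=3): chars_in_quartet=4 acc=0xC89283 -> emit C8 92 83, reset; bytes_emitted=6
After char 8 ('I'=8): chars_in_quartet=1 acc=0x8 bytes_emitted=6
After char 9 ('Q'=16): chars_in_quartet=2 acc=0x210 bytes_emitted=6
Padding '==': partial quartet acc=0x210 -> emit 21; bytes_emitted=7

Answer: EB BB 7C C8 92 83 21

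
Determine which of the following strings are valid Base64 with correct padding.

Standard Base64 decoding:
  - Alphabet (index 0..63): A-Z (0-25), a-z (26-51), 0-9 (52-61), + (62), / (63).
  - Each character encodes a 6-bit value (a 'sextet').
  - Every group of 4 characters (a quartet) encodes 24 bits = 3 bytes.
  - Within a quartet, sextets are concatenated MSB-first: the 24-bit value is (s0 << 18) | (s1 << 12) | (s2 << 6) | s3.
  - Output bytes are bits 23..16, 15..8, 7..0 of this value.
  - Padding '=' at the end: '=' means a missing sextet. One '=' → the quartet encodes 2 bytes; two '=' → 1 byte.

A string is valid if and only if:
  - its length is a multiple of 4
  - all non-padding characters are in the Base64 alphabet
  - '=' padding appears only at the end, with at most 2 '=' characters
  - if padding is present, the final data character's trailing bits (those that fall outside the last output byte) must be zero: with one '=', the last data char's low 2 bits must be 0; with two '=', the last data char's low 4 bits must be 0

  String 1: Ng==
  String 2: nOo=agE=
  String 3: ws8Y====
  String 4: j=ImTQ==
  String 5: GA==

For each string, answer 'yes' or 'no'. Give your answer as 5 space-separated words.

String 1: 'Ng==' → valid
String 2: 'nOo=agE=' → invalid (bad char(s): ['=']; '=' in middle)
String 3: 'ws8Y====' → invalid (4 pad chars (max 2))
String 4: 'j=ImTQ==' → invalid (bad char(s): ['=']; '=' in middle)
String 5: 'GA==' → valid

Answer: yes no no no yes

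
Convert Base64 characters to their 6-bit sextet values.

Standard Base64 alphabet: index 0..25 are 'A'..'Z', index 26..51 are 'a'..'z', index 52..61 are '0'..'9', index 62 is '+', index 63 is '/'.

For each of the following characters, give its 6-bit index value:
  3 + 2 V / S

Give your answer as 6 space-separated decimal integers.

Answer: 55 62 54 21 63 18

Derivation:
'3': 0..9 range, 52 + ord('3') − ord('0') = 55
'+': index 62
'2': 0..9 range, 52 + ord('2') − ord('0') = 54
'V': A..Z range, ord('V') − ord('A') = 21
'/': index 63
'S': A..Z range, ord('S') − ord('A') = 18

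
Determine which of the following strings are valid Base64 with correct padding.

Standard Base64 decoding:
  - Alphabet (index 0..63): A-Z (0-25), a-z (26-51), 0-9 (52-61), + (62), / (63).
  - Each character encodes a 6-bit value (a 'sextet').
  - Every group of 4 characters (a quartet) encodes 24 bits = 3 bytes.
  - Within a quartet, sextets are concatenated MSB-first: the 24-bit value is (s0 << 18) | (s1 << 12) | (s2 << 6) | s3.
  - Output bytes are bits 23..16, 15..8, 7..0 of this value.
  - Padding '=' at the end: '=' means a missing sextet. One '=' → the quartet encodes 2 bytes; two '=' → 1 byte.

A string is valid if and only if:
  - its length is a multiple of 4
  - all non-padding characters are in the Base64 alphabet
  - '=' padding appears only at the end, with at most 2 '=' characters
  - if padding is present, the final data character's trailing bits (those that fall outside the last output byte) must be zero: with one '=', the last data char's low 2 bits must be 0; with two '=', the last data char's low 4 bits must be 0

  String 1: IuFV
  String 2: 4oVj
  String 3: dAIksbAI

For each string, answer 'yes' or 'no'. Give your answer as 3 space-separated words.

String 1: 'IuFV' → valid
String 2: '4oVj' → valid
String 3: 'dAIksbAI' → valid

Answer: yes yes yes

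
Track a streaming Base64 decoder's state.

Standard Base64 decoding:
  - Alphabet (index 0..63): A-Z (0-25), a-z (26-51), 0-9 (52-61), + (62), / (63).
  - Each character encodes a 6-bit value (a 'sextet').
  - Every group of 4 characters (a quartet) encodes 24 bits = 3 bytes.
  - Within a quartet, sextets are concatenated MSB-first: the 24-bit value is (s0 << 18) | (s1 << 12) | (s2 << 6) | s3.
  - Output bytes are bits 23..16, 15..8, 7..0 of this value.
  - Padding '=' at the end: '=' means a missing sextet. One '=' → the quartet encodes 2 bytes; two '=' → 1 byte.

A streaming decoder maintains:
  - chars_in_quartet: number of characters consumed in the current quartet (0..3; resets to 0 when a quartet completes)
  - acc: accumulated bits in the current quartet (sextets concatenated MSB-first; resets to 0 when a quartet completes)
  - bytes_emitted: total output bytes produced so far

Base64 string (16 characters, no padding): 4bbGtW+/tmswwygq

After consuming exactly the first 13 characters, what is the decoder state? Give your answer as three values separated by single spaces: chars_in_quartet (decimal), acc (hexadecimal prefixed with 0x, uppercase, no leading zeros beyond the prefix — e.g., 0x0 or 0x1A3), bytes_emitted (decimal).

After char 0 ('4'=56): chars_in_quartet=1 acc=0x38 bytes_emitted=0
After char 1 ('b'=27): chars_in_quartet=2 acc=0xE1B bytes_emitted=0
After char 2 ('b'=27): chars_in_quartet=3 acc=0x386DB bytes_emitted=0
After char 3 ('G'=6): chars_in_quartet=4 acc=0xE1B6C6 -> emit E1 B6 C6, reset; bytes_emitted=3
After char 4 ('t'=45): chars_in_quartet=1 acc=0x2D bytes_emitted=3
After char 5 ('W'=22): chars_in_quartet=2 acc=0xB56 bytes_emitted=3
After char 6 ('+'=62): chars_in_quartet=3 acc=0x2D5BE bytes_emitted=3
After char 7 ('/'=63): chars_in_quartet=4 acc=0xB56FBF -> emit B5 6F BF, reset; bytes_emitted=6
After char 8 ('t'=45): chars_in_quartet=1 acc=0x2D bytes_emitted=6
After char 9 ('m'=38): chars_in_quartet=2 acc=0xB66 bytes_emitted=6
After char 10 ('s'=44): chars_in_quartet=3 acc=0x2D9AC bytes_emitted=6
After char 11 ('w'=48): chars_in_quartet=4 acc=0xB66B30 -> emit B6 6B 30, reset; bytes_emitted=9
After char 12 ('w'=48): chars_in_quartet=1 acc=0x30 bytes_emitted=9

Answer: 1 0x30 9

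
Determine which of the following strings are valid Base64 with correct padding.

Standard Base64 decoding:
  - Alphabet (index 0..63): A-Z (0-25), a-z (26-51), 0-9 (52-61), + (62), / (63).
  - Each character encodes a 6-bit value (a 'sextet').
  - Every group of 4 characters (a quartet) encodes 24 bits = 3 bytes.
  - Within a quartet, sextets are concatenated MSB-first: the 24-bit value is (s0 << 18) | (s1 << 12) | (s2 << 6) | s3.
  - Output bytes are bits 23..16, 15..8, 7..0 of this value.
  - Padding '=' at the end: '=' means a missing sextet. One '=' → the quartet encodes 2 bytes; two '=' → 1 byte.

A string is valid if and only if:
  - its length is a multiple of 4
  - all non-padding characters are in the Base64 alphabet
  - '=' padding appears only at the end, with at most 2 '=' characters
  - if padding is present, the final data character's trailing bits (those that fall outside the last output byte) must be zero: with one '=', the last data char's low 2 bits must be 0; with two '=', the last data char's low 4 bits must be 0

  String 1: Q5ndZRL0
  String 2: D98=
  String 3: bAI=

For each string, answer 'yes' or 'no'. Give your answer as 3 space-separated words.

String 1: 'Q5ndZRL0' → valid
String 2: 'D98=' → valid
String 3: 'bAI=' → valid

Answer: yes yes yes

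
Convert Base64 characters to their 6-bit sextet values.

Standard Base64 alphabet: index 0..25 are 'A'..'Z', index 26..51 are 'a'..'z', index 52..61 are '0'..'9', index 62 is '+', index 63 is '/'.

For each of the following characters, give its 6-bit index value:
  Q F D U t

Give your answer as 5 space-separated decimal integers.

Answer: 16 5 3 20 45

Derivation:
'Q': A..Z range, ord('Q') − ord('A') = 16
'F': A..Z range, ord('F') − ord('A') = 5
'D': A..Z range, ord('D') − ord('A') = 3
'U': A..Z range, ord('U') − ord('A') = 20
't': a..z range, 26 + ord('t') − ord('a') = 45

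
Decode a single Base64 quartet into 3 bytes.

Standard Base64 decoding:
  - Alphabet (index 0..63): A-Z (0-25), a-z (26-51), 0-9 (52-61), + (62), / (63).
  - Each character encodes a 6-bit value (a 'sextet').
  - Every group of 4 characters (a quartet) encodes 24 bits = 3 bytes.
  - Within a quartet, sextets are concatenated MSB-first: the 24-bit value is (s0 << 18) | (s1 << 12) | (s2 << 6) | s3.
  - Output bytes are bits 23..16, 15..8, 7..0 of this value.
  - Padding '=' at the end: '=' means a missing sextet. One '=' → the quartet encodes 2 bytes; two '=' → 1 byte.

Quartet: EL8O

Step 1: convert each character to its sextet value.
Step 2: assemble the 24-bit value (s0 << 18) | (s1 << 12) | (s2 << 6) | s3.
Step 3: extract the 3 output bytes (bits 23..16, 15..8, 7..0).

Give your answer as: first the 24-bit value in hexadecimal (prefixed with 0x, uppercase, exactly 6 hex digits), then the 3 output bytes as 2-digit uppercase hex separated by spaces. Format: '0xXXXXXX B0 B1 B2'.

Answer: 0x10BF0E 10 BF 0E

Derivation:
Sextets: E=4, L=11, 8=60, O=14
24-bit: (4<<18) | (11<<12) | (60<<6) | 14
      = 0x100000 | 0x00B000 | 0x000F00 | 0x00000E
      = 0x10BF0E
Bytes: (v>>16)&0xFF=10, (v>>8)&0xFF=BF, v&0xFF=0E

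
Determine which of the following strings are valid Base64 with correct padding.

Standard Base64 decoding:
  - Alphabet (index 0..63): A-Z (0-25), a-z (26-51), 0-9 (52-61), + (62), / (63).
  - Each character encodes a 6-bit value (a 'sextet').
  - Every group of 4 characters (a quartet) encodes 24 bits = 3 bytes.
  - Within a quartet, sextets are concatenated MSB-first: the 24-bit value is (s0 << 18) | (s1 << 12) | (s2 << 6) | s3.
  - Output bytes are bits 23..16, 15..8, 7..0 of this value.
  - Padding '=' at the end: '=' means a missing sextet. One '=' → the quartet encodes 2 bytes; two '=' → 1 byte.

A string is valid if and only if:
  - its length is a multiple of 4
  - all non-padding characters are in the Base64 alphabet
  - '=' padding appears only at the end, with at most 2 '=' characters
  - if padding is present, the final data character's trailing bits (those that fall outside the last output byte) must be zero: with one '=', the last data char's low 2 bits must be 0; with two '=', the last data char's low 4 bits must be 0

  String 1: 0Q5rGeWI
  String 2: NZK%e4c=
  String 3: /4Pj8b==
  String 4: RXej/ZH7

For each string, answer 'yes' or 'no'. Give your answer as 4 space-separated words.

String 1: '0Q5rGeWI' → valid
String 2: 'NZK%e4c=' → invalid (bad char(s): ['%'])
String 3: '/4Pj8b==' → invalid (bad trailing bits)
String 4: 'RXej/ZH7' → valid

Answer: yes no no yes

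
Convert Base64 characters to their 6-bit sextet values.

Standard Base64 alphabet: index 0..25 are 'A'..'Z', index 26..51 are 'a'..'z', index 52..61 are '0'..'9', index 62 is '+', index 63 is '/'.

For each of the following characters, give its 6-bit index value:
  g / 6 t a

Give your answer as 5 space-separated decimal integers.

Answer: 32 63 58 45 26

Derivation:
'g': a..z range, 26 + ord('g') − ord('a') = 32
'/': index 63
'6': 0..9 range, 52 + ord('6') − ord('0') = 58
't': a..z range, 26 + ord('t') − ord('a') = 45
'a': a..z range, 26 + ord('a') − ord('a') = 26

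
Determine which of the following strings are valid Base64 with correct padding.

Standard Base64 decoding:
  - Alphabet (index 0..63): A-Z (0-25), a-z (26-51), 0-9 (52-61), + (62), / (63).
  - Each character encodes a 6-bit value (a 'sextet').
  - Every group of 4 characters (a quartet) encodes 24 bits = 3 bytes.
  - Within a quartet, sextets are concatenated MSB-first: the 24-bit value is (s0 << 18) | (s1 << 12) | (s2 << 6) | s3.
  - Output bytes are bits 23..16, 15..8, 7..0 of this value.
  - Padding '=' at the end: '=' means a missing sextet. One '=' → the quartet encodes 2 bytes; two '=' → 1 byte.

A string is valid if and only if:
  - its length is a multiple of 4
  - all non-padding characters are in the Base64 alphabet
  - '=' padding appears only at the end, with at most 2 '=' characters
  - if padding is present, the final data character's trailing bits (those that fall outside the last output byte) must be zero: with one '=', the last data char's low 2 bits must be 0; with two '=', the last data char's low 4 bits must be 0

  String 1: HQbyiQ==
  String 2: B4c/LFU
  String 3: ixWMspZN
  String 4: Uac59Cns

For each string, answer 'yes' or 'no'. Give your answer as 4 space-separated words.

Answer: yes no yes yes

Derivation:
String 1: 'HQbyiQ==' → valid
String 2: 'B4c/LFU' → invalid (len=7 not mult of 4)
String 3: 'ixWMspZN' → valid
String 4: 'Uac59Cns' → valid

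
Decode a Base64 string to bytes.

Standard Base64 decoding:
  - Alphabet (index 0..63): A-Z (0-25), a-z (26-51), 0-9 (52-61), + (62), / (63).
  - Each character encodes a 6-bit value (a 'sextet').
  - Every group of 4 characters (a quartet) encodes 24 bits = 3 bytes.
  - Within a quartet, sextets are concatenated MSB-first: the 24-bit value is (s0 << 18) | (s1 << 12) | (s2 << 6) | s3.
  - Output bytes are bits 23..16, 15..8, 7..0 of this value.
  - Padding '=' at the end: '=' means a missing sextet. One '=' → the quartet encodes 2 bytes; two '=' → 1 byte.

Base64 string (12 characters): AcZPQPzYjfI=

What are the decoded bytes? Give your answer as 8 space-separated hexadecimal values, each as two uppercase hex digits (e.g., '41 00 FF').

After char 0 ('A'=0): chars_in_quartet=1 acc=0x0 bytes_emitted=0
After char 1 ('c'=28): chars_in_quartet=2 acc=0x1C bytes_emitted=0
After char 2 ('Z'=25): chars_in_quartet=3 acc=0x719 bytes_emitted=0
After char 3 ('P'=15): chars_in_quartet=4 acc=0x1C64F -> emit 01 C6 4F, reset; bytes_emitted=3
After char 4 ('Q'=16): chars_in_quartet=1 acc=0x10 bytes_emitted=3
After char 5 ('P'=15): chars_in_quartet=2 acc=0x40F bytes_emitted=3
After char 6 ('z'=51): chars_in_quartet=3 acc=0x103F3 bytes_emitted=3
After char 7 ('Y'=24): chars_in_quartet=4 acc=0x40FCD8 -> emit 40 FC D8, reset; bytes_emitted=6
After char 8 ('j'=35): chars_in_quartet=1 acc=0x23 bytes_emitted=6
After char 9 ('f'=31): chars_in_quartet=2 acc=0x8DF bytes_emitted=6
After char 10 ('I'=8): chars_in_quartet=3 acc=0x237C8 bytes_emitted=6
Padding '=': partial quartet acc=0x237C8 -> emit 8D F2; bytes_emitted=8

Answer: 01 C6 4F 40 FC D8 8D F2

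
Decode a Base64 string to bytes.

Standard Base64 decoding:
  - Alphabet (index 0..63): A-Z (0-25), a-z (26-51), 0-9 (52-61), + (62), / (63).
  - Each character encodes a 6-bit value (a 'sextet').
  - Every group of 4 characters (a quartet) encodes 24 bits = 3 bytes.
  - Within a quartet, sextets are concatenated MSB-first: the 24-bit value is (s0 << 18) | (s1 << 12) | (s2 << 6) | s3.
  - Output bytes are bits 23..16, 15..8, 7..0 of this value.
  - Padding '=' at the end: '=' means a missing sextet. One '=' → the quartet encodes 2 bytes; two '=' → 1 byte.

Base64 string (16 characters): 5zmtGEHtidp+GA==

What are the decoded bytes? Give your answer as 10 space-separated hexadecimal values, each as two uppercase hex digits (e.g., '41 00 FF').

After char 0 ('5'=57): chars_in_quartet=1 acc=0x39 bytes_emitted=0
After char 1 ('z'=51): chars_in_quartet=2 acc=0xE73 bytes_emitted=0
After char 2 ('m'=38): chars_in_quartet=3 acc=0x39CE6 bytes_emitted=0
After char 3 ('t'=45): chars_in_quartet=4 acc=0xE739AD -> emit E7 39 AD, reset; bytes_emitted=3
After char 4 ('G'=6): chars_in_quartet=1 acc=0x6 bytes_emitted=3
After char 5 ('E'=4): chars_in_quartet=2 acc=0x184 bytes_emitted=3
After char 6 ('H'=7): chars_in_quartet=3 acc=0x6107 bytes_emitted=3
After char 7 ('t'=45): chars_in_quartet=4 acc=0x1841ED -> emit 18 41 ED, reset; bytes_emitted=6
After char 8 ('i'=34): chars_in_quartet=1 acc=0x22 bytes_emitted=6
After char 9 ('d'=29): chars_in_quartet=2 acc=0x89D bytes_emitted=6
After char 10 ('p'=41): chars_in_quartet=3 acc=0x22769 bytes_emitted=6
After char 11 ('+'=62): chars_in_quartet=4 acc=0x89DA7E -> emit 89 DA 7E, reset; bytes_emitted=9
After char 12 ('G'=6): chars_in_quartet=1 acc=0x6 bytes_emitted=9
After char 13 ('A'=0): chars_in_quartet=2 acc=0x180 bytes_emitted=9
Padding '==': partial quartet acc=0x180 -> emit 18; bytes_emitted=10

Answer: E7 39 AD 18 41 ED 89 DA 7E 18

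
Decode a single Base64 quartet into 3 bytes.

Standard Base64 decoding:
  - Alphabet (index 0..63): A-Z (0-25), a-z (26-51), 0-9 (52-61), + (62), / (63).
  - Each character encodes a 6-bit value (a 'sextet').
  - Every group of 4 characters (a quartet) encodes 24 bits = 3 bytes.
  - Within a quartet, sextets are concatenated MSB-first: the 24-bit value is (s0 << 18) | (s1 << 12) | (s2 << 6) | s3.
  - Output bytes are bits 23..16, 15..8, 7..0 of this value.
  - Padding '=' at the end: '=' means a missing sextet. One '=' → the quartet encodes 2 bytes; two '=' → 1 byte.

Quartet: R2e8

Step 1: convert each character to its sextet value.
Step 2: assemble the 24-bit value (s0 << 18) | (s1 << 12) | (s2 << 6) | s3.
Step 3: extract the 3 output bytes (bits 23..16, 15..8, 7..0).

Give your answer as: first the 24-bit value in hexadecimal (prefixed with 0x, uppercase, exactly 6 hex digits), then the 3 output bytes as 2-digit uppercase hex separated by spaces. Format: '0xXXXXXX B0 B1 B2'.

Sextets: R=17, 2=54, e=30, 8=60
24-bit: (17<<18) | (54<<12) | (30<<6) | 60
      = 0x440000 | 0x036000 | 0x000780 | 0x00003C
      = 0x4767BC
Bytes: (v>>16)&0xFF=47, (v>>8)&0xFF=67, v&0xFF=BC

Answer: 0x4767BC 47 67 BC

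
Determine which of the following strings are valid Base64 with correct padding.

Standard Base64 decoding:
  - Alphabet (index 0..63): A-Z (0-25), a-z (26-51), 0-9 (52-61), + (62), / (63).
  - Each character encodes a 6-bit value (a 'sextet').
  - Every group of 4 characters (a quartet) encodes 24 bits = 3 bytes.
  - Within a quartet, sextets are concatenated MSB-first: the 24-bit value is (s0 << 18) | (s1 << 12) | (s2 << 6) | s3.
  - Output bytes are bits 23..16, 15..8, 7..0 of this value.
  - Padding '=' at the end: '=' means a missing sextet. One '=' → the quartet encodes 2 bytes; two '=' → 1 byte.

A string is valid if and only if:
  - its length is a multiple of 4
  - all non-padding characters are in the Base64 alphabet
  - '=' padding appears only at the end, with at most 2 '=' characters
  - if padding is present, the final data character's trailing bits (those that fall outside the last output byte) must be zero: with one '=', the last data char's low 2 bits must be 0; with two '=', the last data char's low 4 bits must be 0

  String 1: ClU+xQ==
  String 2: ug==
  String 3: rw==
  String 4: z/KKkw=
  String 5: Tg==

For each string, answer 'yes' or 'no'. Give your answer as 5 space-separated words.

Answer: yes yes yes no yes

Derivation:
String 1: 'ClU+xQ==' → valid
String 2: 'ug==' → valid
String 3: 'rw==' → valid
String 4: 'z/KKkw=' → invalid (len=7 not mult of 4)
String 5: 'Tg==' → valid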